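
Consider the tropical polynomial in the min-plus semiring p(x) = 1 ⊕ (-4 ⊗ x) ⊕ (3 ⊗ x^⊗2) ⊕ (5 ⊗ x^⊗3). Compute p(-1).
p(-1) = -5

A tropical monomial a ⊗ x^⊗i evaluates to a + i · x. Evaluating each term at x = -1:
  Term 0 contributes 1 + 0 · -1 = 1
  Term 1 contributes -4 + 1 · -1 = -5
  Term 2 contributes 3 + 2 · -1 = 1
  Term 3 contributes 5 + 3 · -1 = 2
p(-1) = ⊕ of these = min[1, -5, 1, 2] = -5.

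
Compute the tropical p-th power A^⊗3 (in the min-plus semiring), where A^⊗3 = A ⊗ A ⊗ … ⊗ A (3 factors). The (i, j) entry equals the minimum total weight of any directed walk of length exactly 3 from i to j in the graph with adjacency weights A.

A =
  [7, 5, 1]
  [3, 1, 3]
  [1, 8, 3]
A^⊗3 =
  [5, 7, 3]
  [5, 3, 5]
  [3, 7, 5]

Each entry (A^⊗3)_ij equals the minimum over all length-3 walks i = v_0 → v_1 → … → v_3 = j of Σ_t A[v_t][v_{t+1}]. For example, for (i, j) = (0, 2) we minimise over 9 possible intermediate vertex sequences; the minimum is 3, attained along the walk 0 → 2 → 0 → 2.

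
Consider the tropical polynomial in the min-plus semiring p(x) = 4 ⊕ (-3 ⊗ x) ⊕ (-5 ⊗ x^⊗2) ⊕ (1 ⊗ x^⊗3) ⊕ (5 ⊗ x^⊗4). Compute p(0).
p(0) = -5

A tropical monomial a ⊗ x^⊗i evaluates to a + i · x. Evaluating each term at x = 0:
  Term 0 contributes 4 + 0 · 0 = 4
  Term 1 contributes -3 + 1 · 0 = -3
  Term 2 contributes -5 + 2 · 0 = -5
  Term 3 contributes 1 + 3 · 0 = 1
  Term 4 contributes 5 + 4 · 0 = 5
p(0) = ⊕ of these = min[4, -3, -5, 1, 5] = -5.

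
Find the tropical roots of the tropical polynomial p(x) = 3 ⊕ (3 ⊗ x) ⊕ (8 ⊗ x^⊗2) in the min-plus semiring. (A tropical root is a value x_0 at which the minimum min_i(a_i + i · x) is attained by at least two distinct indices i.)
Roots: {-5, 0}

Each tropical root is a break point of the lower envelope of the lines y = a_i + i · x (there are 3 lines, with slopes 0, 1, ..., 2). Only the lines that attain the minimum somewhere contribute to roots; other lines are dominated. Here the surviving (envelope) indices are i = 2, i = 1, i = 0.
Intersections between consecutive envelope lines give the roots: for adjacent envelope indices i < j the intersection is x = (a_i − a_j) / (j − i). Reading off the sorted break points: {-5, 0}.
Verification: at each break x_0, at least two indices attain the minimum of min_i(a_i + i · x_0).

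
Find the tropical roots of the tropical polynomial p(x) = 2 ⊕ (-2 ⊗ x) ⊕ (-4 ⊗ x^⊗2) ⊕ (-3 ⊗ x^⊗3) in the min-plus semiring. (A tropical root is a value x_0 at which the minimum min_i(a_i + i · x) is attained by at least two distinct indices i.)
Roots: {-1, 2, 4}

Each tropical root is a break point of the lower envelope of the lines y = a_i + i · x (there are 4 lines, with slopes 0, 1, ..., 3). Only the lines that attain the minimum somewhere contribute to roots; other lines are dominated. Here the surviving (envelope) indices are i = 3, i = 2, i = 1, i = 0.
Intersections between consecutive envelope lines give the roots: for adjacent envelope indices i < j the intersection is x = (a_i − a_j) / (j − i). Reading off the sorted break points: {-1, 2, 4}.
Verification: at each break x_0, at least two indices attain the minimum of min_i(a_i + i · x_0).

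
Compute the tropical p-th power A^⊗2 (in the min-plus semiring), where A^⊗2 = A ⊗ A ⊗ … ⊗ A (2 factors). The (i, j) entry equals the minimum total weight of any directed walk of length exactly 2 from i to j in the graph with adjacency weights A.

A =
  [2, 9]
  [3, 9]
A^⊗2 =
  [4, 11]
  [5, 12]

Each entry (A^⊗2)_ij equals the minimum over all length-2 walks i = v_0 → v_1 → … → v_2 = j of Σ_t A[v_t][v_{t+1}]. For example, for (i, j) = (0, 1) we minimise over 2 possible intermediate vertex sequences; the minimum is 11, attained along the walk 0 → 0 → 1.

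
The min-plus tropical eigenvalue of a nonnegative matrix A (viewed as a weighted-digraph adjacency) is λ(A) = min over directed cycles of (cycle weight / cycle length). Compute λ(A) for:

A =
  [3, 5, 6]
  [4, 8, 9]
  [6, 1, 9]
λ(A) = 3

Enumerate directed cycles and compute their means (weight / length). Sample:
  cycle 0 → 0: weight = 3, length = 1, mean = 3/1 ≈ 3.000
  cycle 1 → 1: weight = 8, length = 1, mean = 8/1 ≈ 8.000
  cycle 2 → 2: weight = 9, length = 1, mean = 9/1 ≈ 9.000
  cycle 0 → 1 → 0: weight = 9, length = 2, mean = 9/2 ≈ 4.500
  cycle 0 → 2 → 0: weight = 12, length = 2, mean = 12/2 ≈ 6.000
  cycle 1 → 0 → 1: weight = 9, length = 2, mean = 9/2 ≈ 4.500
Minimum mean = 3.000, attained e.g. along the cycle 0 → 0 with weight 3 and length 1. So λ(A) = 3/1 = 3.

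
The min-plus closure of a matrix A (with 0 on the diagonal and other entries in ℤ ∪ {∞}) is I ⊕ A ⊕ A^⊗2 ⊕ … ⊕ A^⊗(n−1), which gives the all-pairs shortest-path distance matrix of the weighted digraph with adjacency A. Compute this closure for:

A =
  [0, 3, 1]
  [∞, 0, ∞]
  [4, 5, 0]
Closure =
  [0, 3, 1]
  [∞, 0, ∞]
  [4, 5, 0]

This is the Floyd-Warshall all-pairs shortest-path computation. For each intermediate vertex k = 0, 1, …, 2, update dist[i][j] ← min(dist[i][j], dist[i][k] + dist[k][j]). The final matrix gives, for each (i, j), the minimum total weight of any directed path from i to j (possibly empty when i = j).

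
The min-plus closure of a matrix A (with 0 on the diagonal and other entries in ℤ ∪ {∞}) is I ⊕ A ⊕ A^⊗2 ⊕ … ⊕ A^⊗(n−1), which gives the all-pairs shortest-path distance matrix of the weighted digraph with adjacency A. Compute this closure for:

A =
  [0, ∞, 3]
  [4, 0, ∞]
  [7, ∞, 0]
Closure =
  [0, ∞, 3]
  [4, 0, 7]
  [7, ∞, 0]

This is the Floyd-Warshall all-pairs shortest-path computation. For each intermediate vertex k = 0, 1, …, 2, update dist[i][j] ← min(dist[i][j], dist[i][k] + dist[k][j]). The final matrix gives, for each (i, j), the minimum total weight of any directed path from i to j (possibly empty when i = j).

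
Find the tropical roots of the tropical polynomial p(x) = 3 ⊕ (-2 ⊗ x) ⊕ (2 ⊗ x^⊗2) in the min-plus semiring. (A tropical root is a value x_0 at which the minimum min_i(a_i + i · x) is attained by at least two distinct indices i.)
Roots: {-4, 5}

Each tropical root is a break point of the lower envelope of the lines y = a_i + i · x (there are 3 lines, with slopes 0, 1, ..., 2). Only the lines that attain the minimum somewhere contribute to roots; other lines are dominated. Here the surviving (envelope) indices are i = 2, i = 1, i = 0.
Intersections between consecutive envelope lines give the roots: for adjacent envelope indices i < j the intersection is x = (a_i − a_j) / (j − i). Reading off the sorted break points: {-4, 5}.
Verification: at each break x_0, at least two indices attain the minimum of min_i(a_i + i · x_0).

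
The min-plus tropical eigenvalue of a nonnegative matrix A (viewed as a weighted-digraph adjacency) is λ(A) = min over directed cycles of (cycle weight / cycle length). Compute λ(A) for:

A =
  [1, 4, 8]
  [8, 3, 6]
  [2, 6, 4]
λ(A) = 1

Enumerate directed cycles and compute their means (weight / length). Sample:
  cycle 0 → 0: weight = 1, length = 1, mean = 1/1 ≈ 1.000
  cycle 1 → 1: weight = 3, length = 1, mean = 3/1 ≈ 3.000
  cycle 2 → 2: weight = 4, length = 1, mean = 4/1 ≈ 4.000
  cycle 0 → 1 → 0: weight = 12, length = 2, mean = 12/2 ≈ 6.000
  cycle 0 → 2 → 0: weight = 10, length = 2, mean = 10/2 ≈ 5.000
  cycle 1 → 0 → 1: weight = 12, length = 2, mean = 12/2 ≈ 6.000
Minimum mean = 1.000, attained e.g. along the cycle 0 → 0 with weight 1 and length 1. So λ(A) = 1/1 = 1.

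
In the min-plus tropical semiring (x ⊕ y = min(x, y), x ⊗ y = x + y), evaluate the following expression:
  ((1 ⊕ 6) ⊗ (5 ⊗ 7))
((1 ⊕ 6) ⊗ (5 ⊗ 7)) = 13

Expand innermost to outermost. Recall ⊕ takes the minimum of its arguments and ⊗ takes their sum. Working out the expression ((1 ⊕ 6) ⊗ (5 ⊗ 7)) gives 13.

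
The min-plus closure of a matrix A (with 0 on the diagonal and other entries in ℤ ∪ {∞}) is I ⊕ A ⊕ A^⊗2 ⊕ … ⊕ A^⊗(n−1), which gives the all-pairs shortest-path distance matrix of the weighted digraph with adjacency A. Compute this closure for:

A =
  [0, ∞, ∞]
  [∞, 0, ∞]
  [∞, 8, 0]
Closure =
  [0, ∞, ∞]
  [∞, 0, ∞]
  [∞, 8, 0]

This is the Floyd-Warshall all-pairs shortest-path computation. For each intermediate vertex k = 0, 1, …, 2, update dist[i][j] ← min(dist[i][j], dist[i][k] + dist[k][j]). The final matrix gives, for each (i, j), the minimum total weight of any directed path from i to j (possibly empty when i = j).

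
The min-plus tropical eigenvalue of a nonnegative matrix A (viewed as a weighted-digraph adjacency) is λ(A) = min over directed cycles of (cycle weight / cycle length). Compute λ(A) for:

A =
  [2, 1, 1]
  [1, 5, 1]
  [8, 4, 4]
λ(A) = 1

Enumerate directed cycles and compute their means (weight / length). Sample:
  cycle 0 → 0: weight = 2, length = 1, mean = 2/1 ≈ 2.000
  cycle 1 → 1: weight = 5, length = 1, mean = 5/1 ≈ 5.000
  cycle 2 → 2: weight = 4, length = 1, mean = 4/1 ≈ 4.000
  cycle 0 → 1 → 0: weight = 2, length = 2, mean = 2/2 ≈ 1.000
  cycle 0 → 2 → 0: weight = 9, length = 2, mean = 9/2 ≈ 4.500
  cycle 1 → 0 → 1: weight = 2, length = 2, mean = 2/2 ≈ 1.000
Minimum mean = 1.000, attained e.g. along the cycle 0 → 1 → 0 with weight 2 and length 2. So λ(A) = 2/2 = 1.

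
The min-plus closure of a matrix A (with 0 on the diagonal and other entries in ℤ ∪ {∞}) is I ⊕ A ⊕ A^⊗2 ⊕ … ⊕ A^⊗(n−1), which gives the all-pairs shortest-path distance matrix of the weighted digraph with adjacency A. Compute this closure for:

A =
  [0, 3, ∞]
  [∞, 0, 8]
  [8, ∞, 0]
Closure =
  [0, 3, 11]
  [16, 0, 8]
  [8, 11, 0]

This is the Floyd-Warshall all-pairs shortest-path computation. For each intermediate vertex k = 0, 1, …, 2, update dist[i][j] ← min(dist[i][j], dist[i][k] + dist[k][j]). The final matrix gives, for each (i, j), the minimum total weight of any directed path from i to j (possibly empty when i = j).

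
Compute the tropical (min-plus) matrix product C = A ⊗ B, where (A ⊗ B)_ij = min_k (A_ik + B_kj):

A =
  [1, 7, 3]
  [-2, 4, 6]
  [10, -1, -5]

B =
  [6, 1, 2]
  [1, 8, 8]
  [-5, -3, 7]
A ⊗ B =
  [-2, 0, 3]
  [1, -1, 0]
  [-10, -8, 2]

Apply the min-plus product entry-by-entry:
  C[0][0] = min over k of (A[0][0] + B[0][0] = 1 + 6 = 7, A[0][1] + B[1][0] = 7 + 1 = 8, A[0][2] + B[2][0] = 3 + -5 = -2) = -2 (attained at k = 2)
  C[0][1] = min over k of (A[0][0] + B[0][1] = 1 + 1 = 2, A[0][1] + B[1][1] = 7 + 8 = 15, A[0][2] + B[2][1] = 3 + -3 = 0) = 0 (attained at k = 2)
  C[0][2] = min over k of (A[0][0] + B[0][2] = 1 + 2 = 3, A[0][1] + B[1][2] = 7 + 8 = 15, A[0][2] + B[2][2] = 3 + 7 = 10) = 3 (attained at k = 0)
  C[1][0] = min over k of (A[1][0] + B[0][0] = -2 + 6 = 4, A[1][1] + B[1][0] = 4 + 1 = 5, A[1][2] + B[2][0] = 6 + -5 = 1) = 1 (attained at k = 2)
  C[1][1] = min over k of (A[1][0] + B[0][1] = -2 + 1 = -1, A[1][1] + B[1][1] = 4 + 8 = 12, A[1][2] + B[2][1] = 6 + -3 = 3) = -1 (attained at k = 0)
  C[1][2] = min over k of (A[1][0] + B[0][2] = -2 + 2 = 0, A[1][1] + B[1][2] = 4 + 8 = 12, A[1][2] + B[2][2] = 6 + 7 = 13) = 0 (attained at k = 0)
  C[2][0] = min over k of (A[2][0] + B[0][0] = 10 + 6 = 16, A[2][1] + B[1][0] = -1 + 1 = 0, A[2][2] + B[2][0] = -5 + -5 = -10) = -10 (attained at k = 2)
  C[2][1] = min over k of (A[2][0] + B[0][1] = 10 + 1 = 11, A[2][1] + B[1][1] = -1 + 8 = 7, A[2][2] + B[2][1] = -5 + -3 = -8) = -8 (attained at k = 2)
  C[2][2] = min over k of (A[2][0] + B[0][2] = 10 + 2 = 12, A[2][1] + B[1][2] = -1 + 8 = 7, A[2][2] + B[2][2] = -5 + 7 = 2) = 2 (attained at k = 2)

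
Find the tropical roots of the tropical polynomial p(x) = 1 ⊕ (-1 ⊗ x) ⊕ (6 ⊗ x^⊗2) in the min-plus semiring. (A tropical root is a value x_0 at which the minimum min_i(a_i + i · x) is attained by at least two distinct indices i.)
Roots: {-7, 2}

Each tropical root is a break point of the lower envelope of the lines y = a_i + i · x (there are 3 lines, with slopes 0, 1, ..., 2). Only the lines that attain the minimum somewhere contribute to roots; other lines are dominated. Here the surviving (envelope) indices are i = 2, i = 1, i = 0.
Intersections between consecutive envelope lines give the roots: for adjacent envelope indices i < j the intersection is x = (a_i − a_j) / (j − i). Reading off the sorted break points: {-7, 2}.
Verification: at each break x_0, at least two indices attain the minimum of min_i(a_i + i · x_0).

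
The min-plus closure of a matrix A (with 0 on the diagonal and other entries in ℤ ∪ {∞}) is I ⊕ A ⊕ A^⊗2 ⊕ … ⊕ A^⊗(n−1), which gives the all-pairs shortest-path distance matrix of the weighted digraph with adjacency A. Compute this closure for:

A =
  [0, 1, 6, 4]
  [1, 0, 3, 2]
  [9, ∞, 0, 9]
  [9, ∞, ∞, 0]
Closure =
  [0, 1, 4, 3]
  [1, 0, 3, 2]
  [9, 10, 0, 9]
  [9, 10, 13, 0]

This is the Floyd-Warshall all-pairs shortest-path computation. For each intermediate vertex k = 0, 1, …, 3, update dist[i][j] ← min(dist[i][j], dist[i][k] + dist[k][j]). The final matrix gives, for each (i, j), the minimum total weight of any directed path from i to j (possibly empty when i = j).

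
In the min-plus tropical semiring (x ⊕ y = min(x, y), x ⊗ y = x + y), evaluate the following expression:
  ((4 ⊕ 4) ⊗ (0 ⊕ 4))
((4 ⊕ 4) ⊗ (0 ⊕ 4)) = 4

Expand innermost to outermost. Recall ⊕ takes the minimum of its arguments and ⊗ takes their sum. Working out the expression ((4 ⊕ 4) ⊗ (0 ⊕ 4)) gives 4.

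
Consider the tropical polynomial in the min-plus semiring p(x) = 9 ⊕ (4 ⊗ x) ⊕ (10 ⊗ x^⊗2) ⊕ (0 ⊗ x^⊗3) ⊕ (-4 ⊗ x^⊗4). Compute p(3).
p(3) = 7

A tropical monomial a ⊗ x^⊗i evaluates to a + i · x. Evaluating each term at x = 3:
  Term 0 contributes 9 + 0 · 3 = 9
  Term 1 contributes 4 + 1 · 3 = 7
  Term 2 contributes 10 + 2 · 3 = 16
  Term 3 contributes 0 + 3 · 3 = 9
  Term 4 contributes -4 + 4 · 3 = 8
p(3) = ⊕ of these = min[9, 7, 16, 9, 8] = 7.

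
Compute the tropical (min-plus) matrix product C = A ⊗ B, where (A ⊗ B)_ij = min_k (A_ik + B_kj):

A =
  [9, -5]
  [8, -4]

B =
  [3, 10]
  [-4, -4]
A ⊗ B =
  [-9, -9]
  [-8, -8]

Apply the min-plus product entry-by-entry:
  C[0][0] = min over k of (A[0][0] + B[0][0] = 9 + 3 = 12, A[0][1] + B[1][0] = -5 + -4 = -9) = -9 (attained at k = 1)
  C[0][1] = min over k of (A[0][0] + B[0][1] = 9 + 10 = 19, A[0][1] + B[1][1] = -5 + -4 = -9) = -9 (attained at k = 1)
  C[1][0] = min over k of (A[1][0] + B[0][0] = 8 + 3 = 11, A[1][1] + B[1][0] = -4 + -4 = -8) = -8 (attained at k = 1)
  C[1][1] = min over k of (A[1][0] + B[0][1] = 8 + 10 = 18, A[1][1] + B[1][1] = -4 + -4 = -8) = -8 (attained at k = 1)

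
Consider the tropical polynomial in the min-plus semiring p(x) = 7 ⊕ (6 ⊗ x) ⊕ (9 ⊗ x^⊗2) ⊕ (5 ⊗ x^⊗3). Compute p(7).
p(7) = 7

A tropical monomial a ⊗ x^⊗i evaluates to a + i · x. Evaluating each term at x = 7:
  Term 0 contributes 7 + 0 · 7 = 7
  Term 1 contributes 6 + 1 · 7 = 13
  Term 2 contributes 9 + 2 · 7 = 23
  Term 3 contributes 5 + 3 · 7 = 26
p(7) = ⊕ of these = min[7, 13, 23, 26] = 7.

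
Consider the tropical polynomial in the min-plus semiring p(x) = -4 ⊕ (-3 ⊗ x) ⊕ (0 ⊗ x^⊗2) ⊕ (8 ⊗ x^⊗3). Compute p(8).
p(8) = -4

A tropical monomial a ⊗ x^⊗i evaluates to a + i · x. Evaluating each term at x = 8:
  Term 0 contributes -4 + 0 · 8 = -4
  Term 1 contributes -3 + 1 · 8 = 5
  Term 2 contributes 0 + 2 · 8 = 16
  Term 3 contributes 8 + 3 · 8 = 32
p(8) = ⊕ of these = min[-4, 5, 16, 32] = -4.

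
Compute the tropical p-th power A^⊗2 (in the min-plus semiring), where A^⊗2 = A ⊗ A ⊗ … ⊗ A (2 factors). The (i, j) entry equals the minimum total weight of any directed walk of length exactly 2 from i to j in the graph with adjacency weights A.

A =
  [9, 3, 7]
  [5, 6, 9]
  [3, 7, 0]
A^⊗2 =
  [8, 9, 7]
  [11, 8, 9]
  [3, 6, 0]

Each entry (A^⊗2)_ij equals the minimum over all length-2 walks i = v_0 → v_1 → … → v_2 = j of Σ_t A[v_t][v_{t+1}]. For example, for (i, j) = (0, 2) we minimise over 3 possible intermediate vertex sequences; the minimum is 7, attained along the walk 0 → 2 → 2.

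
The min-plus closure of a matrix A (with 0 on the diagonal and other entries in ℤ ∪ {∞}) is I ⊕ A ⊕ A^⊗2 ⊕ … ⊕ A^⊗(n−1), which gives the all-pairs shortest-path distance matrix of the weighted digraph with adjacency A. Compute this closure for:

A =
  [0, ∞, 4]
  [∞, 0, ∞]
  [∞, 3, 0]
Closure =
  [0, 7, 4]
  [∞, 0, ∞]
  [∞, 3, 0]

This is the Floyd-Warshall all-pairs shortest-path computation. For each intermediate vertex k = 0, 1, …, 2, update dist[i][j] ← min(dist[i][j], dist[i][k] + dist[k][j]). The final matrix gives, for each (i, j), the minimum total weight of any directed path from i to j (possibly empty when i = j).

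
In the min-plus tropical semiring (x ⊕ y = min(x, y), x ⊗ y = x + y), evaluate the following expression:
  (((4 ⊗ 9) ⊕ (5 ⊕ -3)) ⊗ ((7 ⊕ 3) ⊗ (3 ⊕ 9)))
(((4 ⊗ 9) ⊕ (5 ⊕ -3)) ⊗ ((7 ⊕ 3) ⊗ (3 ⊕ 9))) = 3

Expand innermost to outermost. Recall ⊕ takes the minimum of its arguments and ⊗ takes their sum. Working out the expression (((4 ⊗ 9) ⊕ (5 ⊕ -3)) ⊗ ((7 ⊕ 3) ⊗ (3 ⊕ 9))) gives 3.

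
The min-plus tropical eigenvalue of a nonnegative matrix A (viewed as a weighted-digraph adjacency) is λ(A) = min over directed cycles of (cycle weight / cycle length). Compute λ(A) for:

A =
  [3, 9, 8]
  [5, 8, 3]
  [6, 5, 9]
λ(A) = 3

Enumerate directed cycles and compute their means (weight / length). Sample:
  cycle 0 → 0: weight = 3, length = 1, mean = 3/1 ≈ 3.000
  cycle 1 → 1: weight = 8, length = 1, mean = 8/1 ≈ 8.000
  cycle 2 → 2: weight = 9, length = 1, mean = 9/1 ≈ 9.000
  cycle 0 → 1 → 0: weight = 14, length = 2, mean = 14/2 ≈ 7.000
  cycle 0 → 2 → 0: weight = 14, length = 2, mean = 14/2 ≈ 7.000
  cycle 1 → 0 → 1: weight = 14, length = 2, mean = 14/2 ≈ 7.000
Minimum mean = 3.000, attained e.g. along the cycle 0 → 0 with weight 3 and length 1. So λ(A) = 3/1 = 3.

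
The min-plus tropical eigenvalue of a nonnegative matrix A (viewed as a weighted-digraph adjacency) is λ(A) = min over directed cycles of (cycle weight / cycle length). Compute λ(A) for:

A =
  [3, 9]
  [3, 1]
λ(A) = 1

Enumerate directed cycles and compute their means (weight / length). Sample:
  cycle 0 → 0: weight = 3, length = 1, mean = 3/1 ≈ 3.000
  cycle 1 → 1: weight = 1, length = 1, mean = 1/1 ≈ 1.000
  cycle 0 → 1 → 0: weight = 12, length = 2, mean = 12/2 ≈ 6.000
  cycle 1 → 0 → 1: weight = 12, length = 2, mean = 12/2 ≈ 6.000
Minimum mean = 1.000, attained e.g. along the cycle 1 → 1 with weight 1 and length 1. So λ(A) = 1/1 = 1.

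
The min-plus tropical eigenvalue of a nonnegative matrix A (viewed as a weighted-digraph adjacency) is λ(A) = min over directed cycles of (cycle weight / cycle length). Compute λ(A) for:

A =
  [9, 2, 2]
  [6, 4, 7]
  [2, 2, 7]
λ(A) = 2

Enumerate directed cycles and compute their means (weight / length). Sample:
  cycle 0 → 0: weight = 9, length = 1, mean = 9/1 ≈ 9.000
  cycle 1 → 1: weight = 4, length = 1, mean = 4/1 ≈ 4.000
  cycle 2 → 2: weight = 7, length = 1, mean = 7/1 ≈ 7.000
  cycle 0 → 1 → 0: weight = 8, length = 2, mean = 8/2 ≈ 4.000
  cycle 0 → 2 → 0: weight = 4, length = 2, mean = 4/2 ≈ 2.000
  cycle 1 → 0 → 1: weight = 8, length = 2, mean = 8/2 ≈ 4.000
Minimum mean = 2.000, attained e.g. along the cycle 0 → 2 → 0 with weight 4 and length 2. So λ(A) = 4/2 = 2.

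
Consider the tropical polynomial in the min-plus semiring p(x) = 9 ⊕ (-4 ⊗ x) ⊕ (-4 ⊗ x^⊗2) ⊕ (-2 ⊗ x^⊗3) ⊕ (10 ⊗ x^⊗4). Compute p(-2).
p(-2) = -8

A tropical monomial a ⊗ x^⊗i evaluates to a + i · x. Evaluating each term at x = -2:
  Term 0 contributes 9 + 0 · -2 = 9
  Term 1 contributes -4 + 1 · -2 = -6
  Term 2 contributes -4 + 2 · -2 = -8
  Term 3 contributes -2 + 3 · -2 = -8
  Term 4 contributes 10 + 4 · -2 = 2
p(-2) = ⊕ of these = min[9, -6, -8, -8, 2] = -8.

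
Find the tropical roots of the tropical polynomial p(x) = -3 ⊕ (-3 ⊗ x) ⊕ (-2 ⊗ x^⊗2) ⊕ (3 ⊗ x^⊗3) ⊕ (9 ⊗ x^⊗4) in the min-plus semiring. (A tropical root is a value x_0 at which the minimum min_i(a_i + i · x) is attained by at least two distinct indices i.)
Roots: {-6, -5, -1, 0}

Each tropical root is a break point of the lower envelope of the lines y = a_i + i · x (there are 5 lines, with slopes 0, 1, ..., 4). Only the lines that attain the minimum somewhere contribute to roots; other lines are dominated. Here the surviving (envelope) indices are i = 4, i = 3, i = 2, i = 1, i = 0.
Intersections between consecutive envelope lines give the roots: for adjacent envelope indices i < j the intersection is x = (a_i − a_j) / (j − i). Reading off the sorted break points: {-6, -5, -1, 0}.
Verification: at each break x_0, at least two indices attain the minimum of min_i(a_i + i · x_0).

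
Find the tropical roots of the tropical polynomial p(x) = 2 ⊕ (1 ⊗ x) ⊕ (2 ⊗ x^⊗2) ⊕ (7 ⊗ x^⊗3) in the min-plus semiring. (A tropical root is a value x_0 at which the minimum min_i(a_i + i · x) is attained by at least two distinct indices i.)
Roots: {-5, -1, 1}

Each tropical root is a break point of the lower envelope of the lines y = a_i + i · x (there are 4 lines, with slopes 0, 1, ..., 3). Only the lines that attain the minimum somewhere contribute to roots; other lines are dominated. Here the surviving (envelope) indices are i = 3, i = 2, i = 1, i = 0.
Intersections between consecutive envelope lines give the roots: for adjacent envelope indices i < j the intersection is x = (a_i − a_j) / (j − i). Reading off the sorted break points: {-5, -1, 1}.
Verification: at each break x_0, at least two indices attain the minimum of min_i(a_i + i · x_0).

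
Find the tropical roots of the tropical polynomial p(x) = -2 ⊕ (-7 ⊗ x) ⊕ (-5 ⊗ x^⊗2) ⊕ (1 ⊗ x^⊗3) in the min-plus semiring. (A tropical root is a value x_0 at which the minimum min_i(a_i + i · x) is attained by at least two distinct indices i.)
Roots: {-6, -2, 5}

Each tropical root is a break point of the lower envelope of the lines y = a_i + i · x (there are 4 lines, with slopes 0, 1, ..., 3). Only the lines that attain the minimum somewhere contribute to roots; other lines are dominated. Here the surviving (envelope) indices are i = 3, i = 2, i = 1, i = 0.
Intersections between consecutive envelope lines give the roots: for adjacent envelope indices i < j the intersection is x = (a_i − a_j) / (j − i). Reading off the sorted break points: {-6, -2, 5}.
Verification: at each break x_0, at least two indices attain the minimum of min_i(a_i + i · x_0).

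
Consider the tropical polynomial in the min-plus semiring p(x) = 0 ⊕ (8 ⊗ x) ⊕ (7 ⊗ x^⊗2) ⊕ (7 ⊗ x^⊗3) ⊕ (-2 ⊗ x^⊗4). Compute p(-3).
p(-3) = -14

A tropical monomial a ⊗ x^⊗i evaluates to a + i · x. Evaluating each term at x = -3:
  Term 0 contributes 0 + 0 · -3 = 0
  Term 1 contributes 8 + 1 · -3 = 5
  Term 2 contributes 7 + 2 · -3 = 1
  Term 3 contributes 7 + 3 · -3 = -2
  Term 4 contributes -2 + 4 · -3 = -14
p(-3) = ⊕ of these = min[0, 5, 1, -2, -14] = -14.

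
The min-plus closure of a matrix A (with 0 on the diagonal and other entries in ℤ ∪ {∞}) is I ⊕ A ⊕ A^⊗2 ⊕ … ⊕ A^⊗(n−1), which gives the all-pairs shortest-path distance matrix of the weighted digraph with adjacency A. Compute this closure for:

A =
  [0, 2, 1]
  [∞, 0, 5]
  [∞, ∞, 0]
Closure =
  [0, 2, 1]
  [∞, 0, 5]
  [∞, ∞, 0]

This is the Floyd-Warshall all-pairs shortest-path computation. For each intermediate vertex k = 0, 1, …, 2, update dist[i][j] ← min(dist[i][j], dist[i][k] + dist[k][j]). The final matrix gives, for each (i, j), the minimum total weight of any directed path from i to j (possibly empty when i = j).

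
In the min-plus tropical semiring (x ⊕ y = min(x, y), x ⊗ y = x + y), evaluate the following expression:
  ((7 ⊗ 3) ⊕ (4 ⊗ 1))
((7 ⊗ 3) ⊕ (4 ⊗ 1)) = 5

Expand innermost to outermost. Recall ⊕ takes the minimum of its arguments and ⊗ takes their sum. Working out the expression ((7 ⊗ 3) ⊕ (4 ⊗ 1)) gives 5.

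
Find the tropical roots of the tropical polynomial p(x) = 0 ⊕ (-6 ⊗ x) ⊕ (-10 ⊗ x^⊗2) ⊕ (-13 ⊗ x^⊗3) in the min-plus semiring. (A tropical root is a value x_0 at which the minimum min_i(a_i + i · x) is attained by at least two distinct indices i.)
Roots: {3, 4, 6}

Each tropical root is a break point of the lower envelope of the lines y = a_i + i · x (there are 4 lines, with slopes 0, 1, ..., 3). Only the lines that attain the minimum somewhere contribute to roots; other lines are dominated. Here the surviving (envelope) indices are i = 3, i = 2, i = 1, i = 0.
Intersections between consecutive envelope lines give the roots: for adjacent envelope indices i < j the intersection is x = (a_i − a_j) / (j − i). Reading off the sorted break points: {3, 4, 6}.
Verification: at each break x_0, at least two indices attain the minimum of min_i(a_i + i · x_0).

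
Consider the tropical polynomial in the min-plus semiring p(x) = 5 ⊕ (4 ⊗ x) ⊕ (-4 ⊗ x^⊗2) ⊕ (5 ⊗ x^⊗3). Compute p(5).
p(5) = 5

A tropical monomial a ⊗ x^⊗i evaluates to a + i · x. Evaluating each term at x = 5:
  Term 0 contributes 5 + 0 · 5 = 5
  Term 1 contributes 4 + 1 · 5 = 9
  Term 2 contributes -4 + 2 · 5 = 6
  Term 3 contributes 5 + 3 · 5 = 20
p(5) = ⊕ of these = min[5, 9, 6, 20] = 5.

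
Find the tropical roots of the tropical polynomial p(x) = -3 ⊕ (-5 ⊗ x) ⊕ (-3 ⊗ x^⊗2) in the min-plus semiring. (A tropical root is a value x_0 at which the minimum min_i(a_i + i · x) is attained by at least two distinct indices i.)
Roots: {-2, 2}

Each tropical root is a break point of the lower envelope of the lines y = a_i + i · x (there are 3 lines, with slopes 0, 1, ..., 2). Only the lines that attain the minimum somewhere contribute to roots; other lines are dominated. Here the surviving (envelope) indices are i = 2, i = 1, i = 0.
Intersections between consecutive envelope lines give the roots: for adjacent envelope indices i < j the intersection is x = (a_i − a_j) / (j − i). Reading off the sorted break points: {-2, 2}.
Verification: at each break x_0, at least two indices attain the minimum of min_i(a_i + i · x_0).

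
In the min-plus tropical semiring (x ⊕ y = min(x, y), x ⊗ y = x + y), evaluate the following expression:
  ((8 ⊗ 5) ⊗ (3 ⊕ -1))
((8 ⊗ 5) ⊗ (3 ⊕ -1)) = 12

Expand innermost to outermost. Recall ⊕ takes the minimum of its arguments and ⊗ takes their sum. Working out the expression ((8 ⊗ 5) ⊗ (3 ⊕ -1)) gives 12.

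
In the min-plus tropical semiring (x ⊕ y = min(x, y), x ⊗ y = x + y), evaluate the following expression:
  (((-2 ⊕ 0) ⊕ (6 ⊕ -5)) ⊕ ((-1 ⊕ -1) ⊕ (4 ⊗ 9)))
(((-2 ⊕ 0) ⊕ (6 ⊕ -5)) ⊕ ((-1 ⊕ -1) ⊕ (4 ⊗ 9))) = -5

Expand innermost to outermost. Recall ⊕ takes the minimum of its arguments and ⊗ takes their sum. Working out the expression (((-2 ⊕ 0) ⊕ (6 ⊕ -5)) ⊕ ((-1 ⊕ -1) ⊕ (4 ⊗ 9))) gives -5.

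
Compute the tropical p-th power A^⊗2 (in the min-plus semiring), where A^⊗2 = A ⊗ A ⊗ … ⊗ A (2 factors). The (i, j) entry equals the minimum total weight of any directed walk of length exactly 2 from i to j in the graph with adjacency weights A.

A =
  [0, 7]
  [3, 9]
A^⊗2 =
  [0, 7]
  [3, 10]

Each entry (A^⊗2)_ij equals the minimum over all length-2 walks i = v_0 → v_1 → … → v_2 = j of Σ_t A[v_t][v_{t+1}]. For example, for (i, j) = (0, 1) we minimise over 2 possible intermediate vertex sequences; the minimum is 7, attained along the walk 0 → 0 → 1.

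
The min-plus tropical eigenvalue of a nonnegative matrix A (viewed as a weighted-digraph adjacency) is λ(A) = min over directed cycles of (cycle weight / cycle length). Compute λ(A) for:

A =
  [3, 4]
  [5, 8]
λ(A) = 3

Enumerate directed cycles and compute their means (weight / length). Sample:
  cycle 0 → 0: weight = 3, length = 1, mean = 3/1 ≈ 3.000
  cycle 1 → 1: weight = 8, length = 1, mean = 8/1 ≈ 8.000
  cycle 0 → 1 → 0: weight = 9, length = 2, mean = 9/2 ≈ 4.500
  cycle 1 → 0 → 1: weight = 9, length = 2, mean = 9/2 ≈ 4.500
Minimum mean = 3.000, attained e.g. along the cycle 0 → 0 with weight 3 and length 1. So λ(A) = 3/1 = 3.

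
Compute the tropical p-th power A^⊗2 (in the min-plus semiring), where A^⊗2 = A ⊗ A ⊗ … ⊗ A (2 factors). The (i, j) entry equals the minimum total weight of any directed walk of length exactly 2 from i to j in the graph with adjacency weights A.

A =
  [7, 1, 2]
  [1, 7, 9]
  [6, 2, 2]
A^⊗2 =
  [2, 4, 4]
  [8, 2, 3]
  [3, 4, 4]

Each entry (A^⊗2)_ij equals the minimum over all length-2 walks i = v_0 → v_1 → … → v_2 = j of Σ_t A[v_t][v_{t+1}]. For example, for (i, j) = (0, 2) we minimise over 3 possible intermediate vertex sequences; the minimum is 4, attained along the walk 0 → 2 → 2.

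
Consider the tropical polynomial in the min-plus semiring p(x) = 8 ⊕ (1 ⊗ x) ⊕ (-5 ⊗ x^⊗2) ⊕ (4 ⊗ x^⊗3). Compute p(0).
p(0) = -5

A tropical monomial a ⊗ x^⊗i evaluates to a + i · x. Evaluating each term at x = 0:
  Term 0 contributes 8 + 0 · 0 = 8
  Term 1 contributes 1 + 1 · 0 = 1
  Term 2 contributes -5 + 2 · 0 = -5
  Term 3 contributes 4 + 3 · 0 = 4
p(0) = ⊕ of these = min[8, 1, -5, 4] = -5.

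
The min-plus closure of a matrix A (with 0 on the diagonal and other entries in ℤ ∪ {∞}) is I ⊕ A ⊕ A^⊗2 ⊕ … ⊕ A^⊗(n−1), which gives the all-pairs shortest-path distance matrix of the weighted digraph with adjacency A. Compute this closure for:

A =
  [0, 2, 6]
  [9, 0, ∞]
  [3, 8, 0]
Closure =
  [0, 2, 6]
  [9, 0, 15]
  [3, 5, 0]

This is the Floyd-Warshall all-pairs shortest-path computation. For each intermediate vertex k = 0, 1, …, 2, update dist[i][j] ← min(dist[i][j], dist[i][k] + dist[k][j]). The final matrix gives, for each (i, j), the minimum total weight of any directed path from i to j (possibly empty when i = j).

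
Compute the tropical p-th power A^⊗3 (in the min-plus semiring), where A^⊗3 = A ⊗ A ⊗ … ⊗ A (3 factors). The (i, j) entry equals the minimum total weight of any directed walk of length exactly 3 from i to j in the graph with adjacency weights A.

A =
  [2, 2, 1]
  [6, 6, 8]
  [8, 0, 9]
A^⊗3 =
  [6, 3, 5]
  [10, 7, 9]
  [8, 8, 7]

Each entry (A^⊗3)_ij equals the minimum over all length-3 walks i = v_0 → v_1 → … → v_3 = j of Σ_t A[v_t][v_{t+1}]. For example, for (i, j) = (0, 2) we minimise over 9 possible intermediate vertex sequences; the minimum is 5, attained along the walk 0 → 0 → 0 → 2.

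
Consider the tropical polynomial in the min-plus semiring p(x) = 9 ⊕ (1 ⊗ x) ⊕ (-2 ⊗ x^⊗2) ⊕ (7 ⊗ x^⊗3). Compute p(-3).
p(-3) = -8

A tropical monomial a ⊗ x^⊗i evaluates to a + i · x. Evaluating each term at x = -3:
  Term 0 contributes 9 + 0 · -3 = 9
  Term 1 contributes 1 + 1 · -3 = -2
  Term 2 contributes -2 + 2 · -3 = -8
  Term 3 contributes 7 + 3 · -3 = -2
p(-3) = ⊕ of these = min[9, -2, -8, -2] = -8.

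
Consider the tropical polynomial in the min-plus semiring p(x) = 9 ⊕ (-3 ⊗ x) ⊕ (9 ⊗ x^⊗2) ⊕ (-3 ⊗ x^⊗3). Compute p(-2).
p(-2) = -9

A tropical monomial a ⊗ x^⊗i evaluates to a + i · x. Evaluating each term at x = -2:
  Term 0 contributes 9 + 0 · -2 = 9
  Term 1 contributes -3 + 1 · -2 = -5
  Term 2 contributes 9 + 2 · -2 = 5
  Term 3 contributes -3 + 3 · -2 = -9
p(-2) = ⊕ of these = min[9, -5, 5, -9] = -9.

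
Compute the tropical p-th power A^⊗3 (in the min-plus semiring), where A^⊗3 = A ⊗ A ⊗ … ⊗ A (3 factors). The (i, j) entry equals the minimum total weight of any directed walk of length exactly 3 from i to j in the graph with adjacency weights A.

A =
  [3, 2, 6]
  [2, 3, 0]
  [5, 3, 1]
A^⊗3 =
  [7, 5, 3]
  [5, 4, 2]
  [6, 5, 3]

Each entry (A^⊗3)_ij equals the minimum over all length-3 walks i = v_0 → v_1 → … → v_3 = j of Σ_t A[v_t][v_{t+1}]. For example, for (i, j) = (0, 2) we minimise over 9 possible intermediate vertex sequences; the minimum is 3, attained along the walk 0 → 1 → 2 → 2.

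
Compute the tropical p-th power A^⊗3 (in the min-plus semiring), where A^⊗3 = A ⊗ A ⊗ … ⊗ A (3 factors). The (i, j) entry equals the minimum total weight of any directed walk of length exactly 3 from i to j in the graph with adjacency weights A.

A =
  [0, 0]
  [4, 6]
A^⊗3 =
  [0, 0]
  [4, 4]

Each entry (A^⊗3)_ij equals the minimum over all length-3 walks i = v_0 → v_1 → … → v_3 = j of Σ_t A[v_t][v_{t+1}]. For example, for (i, j) = (0, 1) we minimise over 4 possible intermediate vertex sequences; the minimum is 0, attained along the walk 0 → 0 → 0 → 1.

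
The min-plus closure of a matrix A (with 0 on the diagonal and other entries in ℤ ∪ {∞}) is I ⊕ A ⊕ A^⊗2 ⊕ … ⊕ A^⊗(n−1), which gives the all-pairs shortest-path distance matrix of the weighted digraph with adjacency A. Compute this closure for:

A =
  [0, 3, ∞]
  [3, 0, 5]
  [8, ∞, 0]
Closure =
  [0, 3, 8]
  [3, 0, 5]
  [8, 11, 0]

This is the Floyd-Warshall all-pairs shortest-path computation. For each intermediate vertex k = 0, 1, …, 2, update dist[i][j] ← min(dist[i][j], dist[i][k] + dist[k][j]). The final matrix gives, for each (i, j), the minimum total weight of any directed path from i to j (possibly empty when i = j).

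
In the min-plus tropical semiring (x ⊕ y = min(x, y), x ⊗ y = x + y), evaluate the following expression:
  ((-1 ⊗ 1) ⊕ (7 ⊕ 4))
((-1 ⊗ 1) ⊕ (7 ⊕ 4)) = 0

Expand innermost to outermost. Recall ⊕ takes the minimum of its arguments and ⊗ takes their sum. Working out the expression ((-1 ⊗ 1) ⊕ (7 ⊕ 4)) gives 0.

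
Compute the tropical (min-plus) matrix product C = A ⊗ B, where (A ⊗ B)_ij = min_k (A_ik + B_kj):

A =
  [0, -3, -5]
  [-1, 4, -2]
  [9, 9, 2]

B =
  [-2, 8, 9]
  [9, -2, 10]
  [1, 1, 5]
A ⊗ B =
  [-4, -5, 0]
  [-3, -1, 3]
  [3, 3, 7]

Apply the min-plus product entry-by-entry:
  C[0][0] = min over k of (A[0][0] + B[0][0] = 0 + -2 = -2, A[0][1] + B[1][0] = -3 + 9 = 6, A[0][2] + B[2][0] = -5 + 1 = -4) = -4 (attained at k = 2)
  C[0][1] = min over k of (A[0][0] + B[0][1] = 0 + 8 = 8, A[0][1] + B[1][1] = -3 + -2 = -5, A[0][2] + B[2][1] = -5 + 1 = -4) = -5 (attained at k = 1)
  C[0][2] = min over k of (A[0][0] + B[0][2] = 0 + 9 = 9, A[0][1] + B[1][2] = -3 + 10 = 7, A[0][2] + B[2][2] = -5 + 5 = 0) = 0 (attained at k = 2)
  C[1][0] = min over k of (A[1][0] + B[0][0] = -1 + -2 = -3, A[1][1] + B[1][0] = 4 + 9 = 13, A[1][2] + B[2][0] = -2 + 1 = -1) = -3 (attained at k = 0)
  C[1][1] = min over k of (A[1][0] + B[0][1] = -1 + 8 = 7, A[1][1] + B[1][1] = 4 + -2 = 2, A[1][2] + B[2][1] = -2 + 1 = -1) = -1 (attained at k = 2)
  C[1][2] = min over k of (A[1][0] + B[0][2] = -1 + 9 = 8, A[1][1] + B[1][2] = 4 + 10 = 14, A[1][2] + B[2][2] = -2 + 5 = 3) = 3 (attained at k = 2)
  C[2][0] = min over k of (A[2][0] + B[0][0] = 9 + -2 = 7, A[2][1] + B[1][0] = 9 + 9 = 18, A[2][2] + B[2][0] = 2 + 1 = 3) = 3 (attained at k = 2)
  C[2][1] = min over k of (A[2][0] + B[0][1] = 9 + 8 = 17, A[2][1] + B[1][1] = 9 + -2 = 7, A[2][2] + B[2][1] = 2 + 1 = 3) = 3 (attained at k = 2)
  C[2][2] = min over k of (A[2][0] + B[0][2] = 9 + 9 = 18, A[2][1] + B[1][2] = 9 + 10 = 19, A[2][2] + B[2][2] = 2 + 5 = 7) = 7 (attained at k = 2)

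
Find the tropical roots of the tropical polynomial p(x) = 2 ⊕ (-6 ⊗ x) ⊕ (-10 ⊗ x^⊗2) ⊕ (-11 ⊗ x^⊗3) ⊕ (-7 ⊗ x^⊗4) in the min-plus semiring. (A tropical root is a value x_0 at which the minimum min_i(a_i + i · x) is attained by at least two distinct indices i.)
Roots: {-4, 1, 4, 8}

Each tropical root is a break point of the lower envelope of the lines y = a_i + i · x (there are 5 lines, with slopes 0, 1, ..., 4). Only the lines that attain the minimum somewhere contribute to roots; other lines are dominated. Here the surviving (envelope) indices are i = 4, i = 3, i = 2, i = 1, i = 0.
Intersections between consecutive envelope lines give the roots: for adjacent envelope indices i < j the intersection is x = (a_i − a_j) / (j − i). Reading off the sorted break points: {-4, 1, 4, 8}.
Verification: at each break x_0, at least two indices attain the minimum of min_i(a_i + i · x_0).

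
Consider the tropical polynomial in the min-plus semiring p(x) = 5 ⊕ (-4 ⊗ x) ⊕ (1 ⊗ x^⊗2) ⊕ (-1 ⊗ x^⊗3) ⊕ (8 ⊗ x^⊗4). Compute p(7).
p(7) = 3

A tropical monomial a ⊗ x^⊗i evaluates to a + i · x. Evaluating each term at x = 7:
  Term 0 contributes 5 + 0 · 7 = 5
  Term 1 contributes -4 + 1 · 7 = 3
  Term 2 contributes 1 + 2 · 7 = 15
  Term 3 contributes -1 + 3 · 7 = 20
  Term 4 contributes 8 + 4 · 7 = 36
p(7) = ⊕ of these = min[5, 3, 15, 20, 36] = 3.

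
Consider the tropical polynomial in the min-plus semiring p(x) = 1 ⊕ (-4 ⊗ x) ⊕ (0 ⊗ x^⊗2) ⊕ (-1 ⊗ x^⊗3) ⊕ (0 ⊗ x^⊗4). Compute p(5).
p(5) = 1

A tropical monomial a ⊗ x^⊗i evaluates to a + i · x. Evaluating each term at x = 5:
  Term 0 contributes 1 + 0 · 5 = 1
  Term 1 contributes -4 + 1 · 5 = 1
  Term 2 contributes 0 + 2 · 5 = 10
  Term 3 contributes -1 + 3 · 5 = 14
  Term 4 contributes 0 + 4 · 5 = 20
p(5) = ⊕ of these = min[1, 1, 10, 14, 20] = 1.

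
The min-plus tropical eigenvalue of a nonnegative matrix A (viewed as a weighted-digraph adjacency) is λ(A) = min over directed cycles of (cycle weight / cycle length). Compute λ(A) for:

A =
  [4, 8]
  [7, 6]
λ(A) = 4

Enumerate directed cycles and compute their means (weight / length). Sample:
  cycle 0 → 0: weight = 4, length = 1, mean = 4/1 ≈ 4.000
  cycle 1 → 1: weight = 6, length = 1, mean = 6/1 ≈ 6.000
  cycle 0 → 1 → 0: weight = 15, length = 2, mean = 15/2 ≈ 7.500
  cycle 1 → 0 → 1: weight = 15, length = 2, mean = 15/2 ≈ 7.500
Minimum mean = 4.000, attained e.g. along the cycle 0 → 0 with weight 4 and length 1. So λ(A) = 4/1 = 4.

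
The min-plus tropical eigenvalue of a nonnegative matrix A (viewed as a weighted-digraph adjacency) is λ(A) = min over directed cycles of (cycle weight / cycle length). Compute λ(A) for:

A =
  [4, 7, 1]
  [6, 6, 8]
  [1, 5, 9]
λ(A) = 1

Enumerate directed cycles and compute their means (weight / length). Sample:
  cycle 0 → 0: weight = 4, length = 1, mean = 4/1 ≈ 4.000
  cycle 1 → 1: weight = 6, length = 1, mean = 6/1 ≈ 6.000
  cycle 2 → 2: weight = 9, length = 1, mean = 9/1 ≈ 9.000
  cycle 0 → 1 → 0: weight = 13, length = 2, mean = 13/2 ≈ 6.500
  cycle 0 → 2 → 0: weight = 2, length = 2, mean = 2/2 ≈ 1.000
  cycle 1 → 0 → 1: weight = 13, length = 2, mean = 13/2 ≈ 6.500
Minimum mean = 1.000, attained e.g. along the cycle 0 → 2 → 0 with weight 2 and length 2. So λ(A) = 2/2 = 1.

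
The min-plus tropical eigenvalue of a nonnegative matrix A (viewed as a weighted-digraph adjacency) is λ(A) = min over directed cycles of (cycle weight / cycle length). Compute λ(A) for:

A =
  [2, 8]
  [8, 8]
λ(A) = 2

Enumerate directed cycles and compute their means (weight / length). Sample:
  cycle 0 → 0: weight = 2, length = 1, mean = 2/1 ≈ 2.000
  cycle 1 → 1: weight = 8, length = 1, mean = 8/1 ≈ 8.000
  cycle 0 → 1 → 0: weight = 16, length = 2, mean = 16/2 ≈ 8.000
  cycle 1 → 0 → 1: weight = 16, length = 2, mean = 16/2 ≈ 8.000
Minimum mean = 2.000, attained e.g. along the cycle 0 → 0 with weight 2 and length 1. So λ(A) = 2/1 = 2.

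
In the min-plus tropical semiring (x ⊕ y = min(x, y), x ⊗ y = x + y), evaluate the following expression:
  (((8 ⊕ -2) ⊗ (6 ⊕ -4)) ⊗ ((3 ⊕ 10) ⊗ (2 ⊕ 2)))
(((8 ⊕ -2) ⊗ (6 ⊕ -4)) ⊗ ((3 ⊕ 10) ⊗ (2 ⊕ 2))) = -1

Expand innermost to outermost. Recall ⊕ takes the minimum of its arguments and ⊗ takes their sum. Working out the expression (((8 ⊕ -2) ⊗ (6 ⊕ -4)) ⊗ ((3 ⊕ 10) ⊗ (2 ⊕ 2))) gives -1.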